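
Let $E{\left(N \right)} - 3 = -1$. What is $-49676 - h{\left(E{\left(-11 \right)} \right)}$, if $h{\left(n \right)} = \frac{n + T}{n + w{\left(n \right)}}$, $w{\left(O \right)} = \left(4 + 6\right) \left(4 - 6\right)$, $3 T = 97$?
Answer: $- \frac{2682401}{54} \approx -49674.0$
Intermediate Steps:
$T = \frac{97}{3}$ ($T = \frac{1}{3} \cdot 97 = \frac{97}{3} \approx 32.333$)
$E{\left(N \right)} = 2$ ($E{\left(N \right)} = 3 - 1 = 2$)
$w{\left(O \right)} = -20$ ($w{\left(O \right)} = 10 \left(-2\right) = -20$)
$h{\left(n \right)} = \frac{\frac{97}{3} + n}{-20 + n}$ ($h{\left(n \right)} = \frac{n + \frac{97}{3}}{n - 20} = \frac{\frac{97}{3} + n}{-20 + n}$)
$-49676 - h{\left(E{\left(-11 \right)} \right)} = -49676 - \frac{\frac{97}{3} + 2}{-20 + 2} = -49676 - \frac{1}{-18} \cdot \frac{103}{3} = -49676 - \left(- \frac{1}{18}\right) \frac{103}{3} = -49676 - - \frac{103}{54} = -49676 + \frac{103}{54} = - \frac{2682401}{54}$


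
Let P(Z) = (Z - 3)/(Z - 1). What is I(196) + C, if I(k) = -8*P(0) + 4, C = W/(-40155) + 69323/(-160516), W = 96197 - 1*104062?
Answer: -26086321265/1289103996 ≈ -20.236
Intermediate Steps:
W = -7865 (W = 96197 - 104062 = -7865)
C = -304241345/1289103996 (C = -7865/(-40155) + 69323/(-160516) = -7865*(-1/40155) + 69323*(-1/160516) = 1573/8031 - 69323/160516 = -304241345/1289103996 ≈ -0.23601)
P(Z) = (-3 + Z)/(-1 + Z)
I(k) = -20 (I(k) = -8*(-3 + 0)/(-1 + 0) + 4 = -8*(-3)/(-1) + 4 = -(-8)*(-3) + 4 = -8*3 + 4 = -24 + 4 = -20)
I(196) + C = -20 - 304241345/1289103996 = -26086321265/1289103996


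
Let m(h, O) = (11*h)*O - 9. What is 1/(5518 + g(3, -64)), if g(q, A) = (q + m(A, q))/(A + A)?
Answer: 64/354211 ≈ 0.00018068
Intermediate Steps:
m(h, O) = -9 + 11*O*h (m(h, O) = 11*O*h - 9 = -9 + 11*O*h)
g(q, A) = (-9 + q + 11*A*q)/(2*A) (g(q, A) = (q + (-9 + 11*q*A))/(A + A) = (q + (-9 + 11*A*q))/((2*A)) = (-9 + q + 11*A*q)*(1/(2*A)) = (-9 + q + 11*A*q)/(2*A))
1/(5518 + g(3, -64)) = 1/(5518 + (½)*(-9 + 3 + 11*(-64)*3)/(-64)) = 1/(5518 + (½)*(-1/64)*(-9 + 3 - 2112)) = 1/(5518 + (½)*(-1/64)*(-2118)) = 1/(5518 + 1059/64) = 1/(354211/64) = 64/354211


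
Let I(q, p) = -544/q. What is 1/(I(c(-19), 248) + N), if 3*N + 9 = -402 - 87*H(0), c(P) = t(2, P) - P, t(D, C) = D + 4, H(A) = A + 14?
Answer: -25/14119 ≈ -0.0017707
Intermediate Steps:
H(A) = 14 + A
t(D, C) = 4 + D
c(P) = 6 - P (c(P) = (4 + 2) - P = 6 - P)
N = -543 (N = -3 + (-402 - 87*(14 + 0))/3 = -3 + (-402 - 87*14)/3 = -3 + (-402 - 1218)/3 = -3 + (⅓)*(-1620) = -3 - 540 = -543)
1/(I(c(-19), 248) + N) = 1/(-544/(6 - 1*(-19)) - 543) = 1/(-544/(6 + 19) - 543) = 1/(-544/25 - 543) = 1/(-14119/25) = -25/14119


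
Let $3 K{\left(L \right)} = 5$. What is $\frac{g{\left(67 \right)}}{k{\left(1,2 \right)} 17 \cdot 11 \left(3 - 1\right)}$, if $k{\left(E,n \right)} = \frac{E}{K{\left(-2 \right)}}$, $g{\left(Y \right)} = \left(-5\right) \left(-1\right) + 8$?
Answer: $\frac{65}{1122} \approx 0.057932$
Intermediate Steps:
$K{\left(L \right)} = \frac{5}{3}$ ($K{\left(L \right)} = \frac{1}{3} \cdot 5 = \frac{5}{3}$)
$g{\left(Y \right)} = 13$ ($g{\left(Y \right)} = 5 + 8 = 13$)
$k{\left(E,n \right)} = \frac{3 E}{5}$ ($k{\left(E,n \right)} = \frac{E}{\frac{5}{3}} = E \frac{3}{5} = \frac{3 E}{5}$)
$\frac{g{\left(67 \right)}}{k{\left(1,2 \right)} 17 \cdot 11 \left(3 - 1\right)} = \frac{13}{\frac{3}{5} \cdot 1 \cdot 17 \cdot 11 \left(3 - 1\right)} = \frac{13}{\frac{3}{5} \cdot 17 \cdot 11 \cdot 2} = \frac{13}{\frac{51}{5} \cdot 22} = \frac{13}{\frac{1122}{5}} = 13 \cdot \frac{5}{1122} = \frac{65}{1122}$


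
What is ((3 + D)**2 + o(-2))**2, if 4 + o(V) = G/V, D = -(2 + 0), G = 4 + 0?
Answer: 25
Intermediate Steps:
G = 4
D = -2 (D = -1*2 = -2)
o(V) = -4 + 4/V
((3 + D)**2 + o(-2))**2 = ((3 - 2)**2 + (-4 + 4/(-2)))**2 = (1**2 + (-4 + 4*(-1/2)))**2 = (1 + (-4 - 2))**2 = (1 - 6)**2 = (-5)**2 = 25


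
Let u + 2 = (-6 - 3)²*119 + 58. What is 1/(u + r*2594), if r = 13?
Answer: 1/43417 ≈ 2.3032e-5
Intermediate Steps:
u = 9695 (u = -2 + ((-6 - 3)²*119 + 58) = -2 + ((-9)²*119 + 58) = -2 + (81*119 + 58) = -2 + (9639 + 58) = -2 + 9697 = 9695)
1/(u + r*2594) = 1/(9695 + 13*2594) = 1/(9695 + 33722) = 1/43417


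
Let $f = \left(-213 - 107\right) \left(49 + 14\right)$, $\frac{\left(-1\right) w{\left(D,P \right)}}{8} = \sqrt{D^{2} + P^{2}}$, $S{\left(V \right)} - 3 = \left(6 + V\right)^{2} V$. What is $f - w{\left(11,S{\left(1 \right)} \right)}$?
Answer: $-20160 + 40 \sqrt{113} \approx -19735.0$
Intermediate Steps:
$S{\left(V \right)} = 3 + V \left(6 + V\right)^{2}$ ($S{\left(V \right)} = 3 + \left(6 + V\right)^{2} V = 3 + V \left(6 + V\right)^{2}$)
$w{\left(D,P \right)} = - 8 \sqrt{D^{2} + P^{2}}$
$f = -20160$ ($f = \left(-320\right) 63 = -20160$)
$f - w{\left(11,S{\left(1 \right)} \right)} = -20160 - - 8 \sqrt{11^{2} + \left(3 + 1 \left(6 + 1\right)^{2}\right)^{2}} = -20160 - - 8 \sqrt{121 + \left(3 + 1 \cdot 7^{2}\right)^{2}} = -20160 - - 8 \sqrt{121 + \left(3 + 1 \cdot 49\right)^{2}} = -20160 - - 8 \sqrt{121 + \left(3 + 49\right)^{2}} = -20160 - - 8 \sqrt{121 + 52^{2}} = -20160 - - 8 \sqrt{121 + 2704} = -20160 - - 8 \sqrt{2825} = -20160 - - 8 \cdot 5 \sqrt{113} = -20160 - - 40 \sqrt{113} = -20160 + 40 \sqrt{113}$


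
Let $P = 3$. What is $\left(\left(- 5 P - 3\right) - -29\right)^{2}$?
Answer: $121$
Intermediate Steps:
$\left(\left(- 5 P - 3\right) - -29\right)^{2} = \left(\left(\left(-5\right) 3 - 3\right) - -29\right)^{2} = \left(\left(-15 - 3\right) + 29\right)^{2} = \left(-18 + 29\right)^{2} = 11^{2} = 121$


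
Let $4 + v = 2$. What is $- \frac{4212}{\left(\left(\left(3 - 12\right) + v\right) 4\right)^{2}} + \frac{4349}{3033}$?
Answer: $- \frac{1088833}{1467972} \approx -0.74173$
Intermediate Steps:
$v = -2$ ($v = -4 + 2 = -2$)
$- \frac{4212}{\left(\left(\left(3 - 12\right) + v\right) 4\right)^{2}} + \frac{4349}{3033} = - \frac{4212}{\left(\left(\left(3 - 12\right) - 2\right) 4\right)^{2}} + \frac{4349}{3033} = - \frac{4212}{\left(\left(\left(3 - 12\right) - 2\right) 4\right)^{2}} + 4349 \cdot \frac{1}{3033} = - \frac{4212}{\left(\left(-9 - 2\right) 4\right)^{2}} + \frac{4349}{3033} = - \frac{4212}{\left(\left(-11\right) 4\right)^{2}} + \frac{4349}{3033} = - \frac{4212}{\left(-44\right)^{2}} + \frac{4349}{3033} = - \frac{4212}{1936} + \frac{4349}{3033} = \left(-4212\right) \frac{1}{1936} + \frac{4349}{3033} = - \frac{1053}{484} + \frac{4349}{3033} = - \frac{1088833}{1467972}$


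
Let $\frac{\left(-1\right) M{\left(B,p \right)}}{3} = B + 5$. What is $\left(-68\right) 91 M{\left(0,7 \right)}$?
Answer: $92820$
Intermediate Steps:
$M{\left(B,p \right)} = -15 - 3 B$ ($M{\left(B,p \right)} = - 3 \left(B + 5\right) = - 3 \left(5 + B\right) = -15 - 3 B$)
$\left(-68\right) 91 M{\left(0,7 \right)} = \left(-68\right) 91 \left(-15 - 0\right) = - 6188 \left(-15 + 0\right) = \left(-6188\right) \left(-15\right) = 92820$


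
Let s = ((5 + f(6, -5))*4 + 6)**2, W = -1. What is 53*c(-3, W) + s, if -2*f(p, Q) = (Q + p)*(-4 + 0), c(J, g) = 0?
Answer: 1156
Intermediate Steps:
f(p, Q) = 2*Q + 2*p (f(p, Q) = -(Q + p)*(-4 + 0)/2 = -(Q + p)*(-4)/2 = -(-4*Q - 4*p)/2 = 2*Q + 2*p)
s = 1156 (s = ((5 + (2*(-5) + 2*6))*4 + 6)**2 = ((5 + (-10 + 12))*4 + 6)**2 = ((5 + 2)*4 + 6)**2 = (7*4 + 6)**2 = (28 + 6)**2 = 34**2 = 1156)
53*c(-3, W) + s = 53*0 + 1156 = 0 + 1156 = 1156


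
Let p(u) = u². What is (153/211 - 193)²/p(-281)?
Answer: 1645924900/3515422681 ≈ 0.46820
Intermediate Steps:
(153/211 - 193)²/p(-281) = (153/211 - 193)²/((-281)²) = (153*(1/211) - 193)²/78961 = (153/211 - 193)²*(1/78961) = (-40570/211)²*(1/78961) = (1645924900/44521)*(1/78961) = 1645924900/3515422681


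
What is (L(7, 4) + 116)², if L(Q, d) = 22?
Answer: 19044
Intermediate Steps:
(L(7, 4) + 116)² = (22 + 116)² = 138² = 19044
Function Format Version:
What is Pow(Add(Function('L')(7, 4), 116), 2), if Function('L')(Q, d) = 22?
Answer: 19044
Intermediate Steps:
Pow(Add(Function('L')(7, 4), 116), 2) = Pow(Add(22, 116), 2) = Pow(138, 2) = 19044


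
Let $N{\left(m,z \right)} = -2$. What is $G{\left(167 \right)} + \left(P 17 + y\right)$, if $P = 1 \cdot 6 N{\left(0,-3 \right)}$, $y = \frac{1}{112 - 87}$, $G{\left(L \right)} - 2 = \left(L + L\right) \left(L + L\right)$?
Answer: $\frac{2783851}{25} \approx 1.1135 \cdot 10^{5}$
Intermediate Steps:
$G{\left(L \right)} = 2 + 4 L^{2}$ ($G{\left(L \right)} = 2 + \left(L + L\right) \left(L + L\right) = 2 + 2 L 2 L = 2 + 4 L^{2}$)
$y = \frac{1}{25} \approx 0.04$
$P = -12$ ($P = 1 \cdot 6 \left(-2\right) = 6 \left(-2\right) = -12$)
$G{\left(167 \right)} + \left(P 17 + y\right) = \left(2 + 4 \cdot 167^{2}\right) + \left(\left(-12\right) 17 + \frac{1}{25}\right) = \left(2 + 4 \cdot 27889\right) + \left(-204 + \frac{1}{25}\right) = \left(2 + 111556\right) - \frac{5099}{25} = 111558 - \frac{5099}{25} = \frac{2783851}{25}$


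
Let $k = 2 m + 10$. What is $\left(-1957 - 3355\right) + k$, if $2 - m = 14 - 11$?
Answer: $-5304$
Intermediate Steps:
$m = -1$ ($m = 2 - \left(14 - 11\right) = 2 - 3 = -1$)
$k = 8$ ($k = 2 \left(-1\right) + 10 = -2 + 10 = 8$)
$\left(-1957 - 3355\right) + k = \left(-1957 - 3355\right) + 8 = -5312 + 8 = -5304$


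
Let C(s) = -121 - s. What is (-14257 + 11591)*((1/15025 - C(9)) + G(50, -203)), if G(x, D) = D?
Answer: 2924132784/15025 ≈ 1.9462e+5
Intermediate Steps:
(-14257 + 11591)*((1/15025 - C(9)) + G(50, -203)) = (-14257 + 11591)*((1/15025 - (-121 - 1*9)) - 203) = -2666*((1/15025 - (-121 - 9)) - 203) = -2666*((1/15025 - 1*(-130)) - 203) = -2666*((1/15025 + 130) - 203) = -2666*(1953251/15025 - 203) = -2666*(-1096824/15025) = 2924132784/15025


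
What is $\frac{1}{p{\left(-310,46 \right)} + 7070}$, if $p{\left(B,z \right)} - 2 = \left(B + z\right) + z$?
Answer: $\frac{1}{6854} \approx 0.0001459$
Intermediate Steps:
$p{\left(B,z \right)} = 2 + B + 2 z$ ($p{\left(B,z \right)} = 2 + \left(\left(B + z\right) + z\right) = 2 + \left(B + 2 z\right) = 2 + B + 2 z$)
$\frac{1}{p{\left(-310,46 \right)} + 7070} = \frac{1}{\left(2 - 310 + 2 \cdot 46\right) + 7070} = \frac{1}{\left(2 - 310 + 92\right) + 7070} = \frac{1}{-216 + 7070} = \frac{1}{6854}$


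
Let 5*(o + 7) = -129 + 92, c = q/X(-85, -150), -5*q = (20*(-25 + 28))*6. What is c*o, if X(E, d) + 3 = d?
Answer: -576/85 ≈ -6.7765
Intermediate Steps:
q = -72 (q = -20*(-25 + 28)*6/5 = -20*3*6/5 = -12*6 = -⅕*360 = -72)
X(E, d) = -3 + d
c = 8/17 (c = -72/(-3 - 150) = -72/(-153) = -72*(-1/153) = 8/17 ≈ 0.47059)
o = -72/5 (o = -7 + (-129 + 92)/5 = -7 + (⅕)*(-37) = -7 - 37/5 = -72/5 ≈ -14.400)
c*o = (8/17)*(-72/5) = -576/85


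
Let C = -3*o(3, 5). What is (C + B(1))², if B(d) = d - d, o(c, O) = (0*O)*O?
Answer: 0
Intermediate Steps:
o(c, O) = 0 (o(c, O) = 0*O = 0)
B(d) = 0
C = 0 (C = -3*0 = 0)
(C + B(1))² = (0 + 0)² = 0² = 0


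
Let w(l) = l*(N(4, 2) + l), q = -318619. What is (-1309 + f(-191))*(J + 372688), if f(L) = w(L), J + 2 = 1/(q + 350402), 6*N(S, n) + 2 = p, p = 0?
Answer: 417369260182091/31783 ≈ 1.3132e+10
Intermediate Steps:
N(S, n) = -⅓ (N(S, n) = -⅓ + (⅙)*0 = -⅓ + 0 = -⅓)
w(l) = l*(-⅓ + l)
J = -63565/31783 (J = -2 + 1/(-318619 + 350402) = -2 + 1/31783 = -63565/31783 ≈ -2.0000)
f(L) = L*(-⅓ + L)
(-1309 + f(-191))*(J + 372688) = (-1309 - 191*(-⅓ - 191))*(-63565/31783 + 372688) = (-1309 - 191*(-574/3))*(11845079139/31783) = (-1309 + 109634/3)*(11845079139/31783) = (105707/3)*(11845079139/31783) = 417369260182091/31783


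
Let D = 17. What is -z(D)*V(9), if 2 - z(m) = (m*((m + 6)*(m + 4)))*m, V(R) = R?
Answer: 1256265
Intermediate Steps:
z(m) = 2 - m**2*(4 + m)*(6 + m) (z(m) = 2 - m*((m + 6)*(m + 4))*m = 2 - m*((6 + m)*(4 + m))*m = 2 - m*((4 + m)*(6 + m))*m = 2 - m*(4 + m)*(6 + m)*m = 2 - m**2*(4 + m)*(6 + m))
-z(D)*V(9) = -(2 - 1*17**4 - 24*17**2 - 10*17**3)*9 = -(2 - 1*83521 - 24*289 - 10*4913)*9 = -(2 - 83521 - 6936 - 49130)*9 = -(-139585)*9 = -1*(-1256265) = 1256265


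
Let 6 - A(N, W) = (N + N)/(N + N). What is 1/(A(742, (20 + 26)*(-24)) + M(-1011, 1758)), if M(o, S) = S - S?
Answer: ⅕ ≈ 0.20000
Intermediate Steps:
A(N, W) = 5 (A(N, W) = 6 - (N + N)/(N + N) = 6 - 2*N/(2*N) = 6 - 2*N*1/(2*N) = 6 - 1*1 = 6 - 1 = 5)
M(o, S) = 0
1/(A(742, (20 + 26)*(-24)) + M(-1011, 1758)) = 1/(5 + 0) = 1/5 = ⅕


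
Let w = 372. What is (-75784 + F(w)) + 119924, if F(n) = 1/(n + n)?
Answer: 32840161/744 ≈ 44140.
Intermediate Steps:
F(n) = 1/(2*n)
(-75784 + F(w)) + 119924 = (-75784 + (1/2)/372) + 119924 = (-75784 + (1/2)*(1/372)) + 119924 = (-75784 + 1/744) + 119924 = -56383295/744 + 119924 = 32840161/744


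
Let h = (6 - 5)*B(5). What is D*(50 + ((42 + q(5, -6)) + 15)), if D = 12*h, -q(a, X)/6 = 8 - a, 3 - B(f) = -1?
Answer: 4272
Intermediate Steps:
B(f) = 4 (B(f) = 3 - 1*(-1) = 3 + 1 = 4)
h = 4 (h = (6 - 5)*4 = 1*4 = 4)
q(a, X) = -48 + 6*a (q(a, X) = -6*(8 - a) = -48 + 6*a)
D = 48 (D = 12*4 = 48)
D*(50 + ((42 + q(5, -6)) + 15)) = 48*(50 + ((42 + (-48 + 6*5)) + 15)) = 48*(50 + ((42 + (-48 + 30)) + 15)) = 48*(50 + ((42 - 18) + 15)) = 48*(50 + (24 + 15)) = 48*(50 + 39) = 48*89 = 4272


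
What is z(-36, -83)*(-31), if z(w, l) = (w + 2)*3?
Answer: 3162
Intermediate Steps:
z(w, l) = 6 + 3*w (z(w, l) = (2 + w)*3 = 6 + 3*w)
z(-36, -83)*(-31) = (6 + 3*(-36))*(-31) = (6 - 108)*(-31) = -102*(-31) = 3162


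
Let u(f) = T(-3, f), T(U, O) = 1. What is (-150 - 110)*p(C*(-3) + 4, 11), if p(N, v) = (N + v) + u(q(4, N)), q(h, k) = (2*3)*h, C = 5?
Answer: -260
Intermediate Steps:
q(h, k) = 6*h
u(f) = 1
p(N, v) = 1 + N + v (p(N, v) = (N + v) + 1 = 1 + N + v)
(-150 - 110)*p(C*(-3) + 4, 11) = (-150 - 110)*(1 + (5*(-3) + 4) + 11) = -260*(1 + (-15 + 4) + 11) = -260*(1 - 11 + 11) = -260*1 = -260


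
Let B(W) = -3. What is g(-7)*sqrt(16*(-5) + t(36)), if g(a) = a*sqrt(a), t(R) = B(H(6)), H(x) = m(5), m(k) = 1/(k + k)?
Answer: 7*sqrt(581) ≈ 168.73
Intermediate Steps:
m(k) = 1/(2*k)
H(x) = 1/10 (H(x) = (1/2)/5 = (1/2)*(1/5) = 1/10)
t(R) = -3
g(a) = a**(3/2)
g(-7)*sqrt(16*(-5) + t(36)) = (-7)**(3/2)*sqrt(16*(-5) - 3) = (-7*I*sqrt(7))*sqrt(-80 - 3) = (-7*I*sqrt(7))*sqrt(-83) = (-7*I*sqrt(7))*(I*sqrt(83)) = 7*sqrt(581)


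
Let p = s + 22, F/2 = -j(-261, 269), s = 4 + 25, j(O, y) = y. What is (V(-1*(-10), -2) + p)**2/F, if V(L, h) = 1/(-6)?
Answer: -93025/19368 ≈ -4.8030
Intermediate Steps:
s = 29
V(L, h) = -1/6
F = -538 (F = 2*(-1*269) = 2*(-269) = -538)
p = 51 (p = 29 + 22 = 51)
(V(-1*(-10), -2) + p)**2/F = (-1/6 + 51)**2/(-538) = (305/6)**2*(-1/538) = (93025/36)*(-1/538) = -93025/19368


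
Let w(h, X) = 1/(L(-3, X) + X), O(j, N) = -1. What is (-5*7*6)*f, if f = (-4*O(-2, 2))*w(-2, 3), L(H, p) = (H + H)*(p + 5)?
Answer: 56/3 ≈ 18.667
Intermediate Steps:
L(H, p) = 2*H*(5 + p) (L(H, p) = (2*H)*(5 + p) = 2*H*(5 + p))
w(h, X) = 1/(-30 - 5*X) (w(h, X) = 1/(2*(-3)*(5 + X) + X) = 1/((-30 - 6*X) + X) = 1/(-30 - 5*X))
f = -4/45 (f = (-4*(-1))*(1/(5*(-6 - 1*3))) = 4*(1/(5*(-6 - 3))) = 4*((⅕)/(-9)) = 4*((⅕)*(-⅑)) = 4*(-1/45) = -4/45 ≈ -0.088889)
(-5*7*6)*f = (-5*7*6)*(-4/45) = -35*6*(-4/45) = -210*(-4/45) = 56/3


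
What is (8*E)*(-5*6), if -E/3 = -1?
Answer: -720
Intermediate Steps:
E = 3 (E = -3*(-1) = 3)
(8*E)*(-5*6) = (8*3)*(-5*6) = 24*(-30) = -720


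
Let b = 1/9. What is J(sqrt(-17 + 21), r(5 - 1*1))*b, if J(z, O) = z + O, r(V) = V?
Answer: 2/3 ≈ 0.66667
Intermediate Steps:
J(z, O) = O + z
b = 1/9 ≈ 0.11111
J(sqrt(-17 + 21), r(5 - 1*1))*b = ((5 - 1*1) + sqrt(-17 + 21))*(1/9) = ((5 - 1) + sqrt(4))*(1/9) = (4 + 2)*(1/9) = 6*(1/9) = 2/3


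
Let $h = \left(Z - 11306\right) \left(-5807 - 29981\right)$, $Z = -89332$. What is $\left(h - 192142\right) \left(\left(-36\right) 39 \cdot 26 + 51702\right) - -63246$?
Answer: $54734694332442$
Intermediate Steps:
$h = 3601632744$ ($h = \left(-89332 - 11306\right) \left(-5807 - 29981\right) = \left(-100638\right) \left(-35788\right) = 3601632744$)
$\left(h - 192142\right) \left(\left(-36\right) 39 \cdot 26 + 51702\right) - -63246 = \left(3601632744 - 192142\right) \left(\left(-36\right) 39 \cdot 26 + 51702\right) - -63246 = 3601440602 \left(\left(-1404\right) 26 + 51702\right) + 63246 = 3601440602 \left(-36504 + 51702\right) + 63246 = 3601440602 \cdot 15198 + 63246 = 54734694269196 + 63246 = 54734694332442$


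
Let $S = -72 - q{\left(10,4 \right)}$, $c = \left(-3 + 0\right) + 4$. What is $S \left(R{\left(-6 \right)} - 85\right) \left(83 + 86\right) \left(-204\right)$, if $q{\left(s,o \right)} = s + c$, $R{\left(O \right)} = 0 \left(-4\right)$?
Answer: $-243228180$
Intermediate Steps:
$R{\left(O \right)} = 0$
$c = 1$ ($c = -3 + 4 = 1$)
$q{\left(s,o \right)} = 1 + s$ ($q{\left(s,o \right)} = s + 1 = 1 + s$)
$S = -83$ ($S = -72 - \left(1 + 10\right) = -72 - 11 = -83$)
$S \left(R{\left(-6 \right)} - 85\right) \left(83 + 86\right) \left(-204\right) = - 83 \left(0 - 85\right) \left(83 + 86\right) \left(-204\right) = - 83 \left(\left(-85\right) 169\right) \left(-204\right) = \left(-83\right) \left(-14365\right) \left(-204\right) = 1192295 \left(-204\right) = -243228180$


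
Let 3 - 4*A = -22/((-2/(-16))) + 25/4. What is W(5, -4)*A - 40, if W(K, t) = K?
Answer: 2815/16 ≈ 175.94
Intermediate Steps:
A = 691/16 (A = ¾ - (-22/((-2/(-16))) + 25/4)/4 = ¾ - (-22/((-2*(-1/16))) + 25*(¼))/4 = ¾ - (-22/⅛ + 25/4)/4 = ¾ - (-22*8 + 25/4)/4 = ¾ - (-176 + 25/4)/4 = ¾ - ¼*(-679/4) = ¾ + 679/16 = 691/16 ≈ 43.188)
W(5, -4)*A - 40 = 5*(691/16) - 40 = 3455/16 - 40 = 2815/16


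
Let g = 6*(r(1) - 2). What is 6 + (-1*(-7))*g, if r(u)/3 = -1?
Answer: -204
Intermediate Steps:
r(u) = -3 (r(u) = 3*(-1) = -3)
g = -30 (g = 6*(-3 - 2) = 6*(-5) = -30)
6 + (-1*(-7))*g = 6 - 1*(-7)*(-30) = 6 + 7*(-30) = 6 - 210 = -204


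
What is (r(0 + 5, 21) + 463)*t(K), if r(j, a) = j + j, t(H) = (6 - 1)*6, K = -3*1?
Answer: 14190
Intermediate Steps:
K = -3
t(H) = 30 (t(H) = 5*6 = 30)
r(j, a) = 2*j
(r(0 + 5, 21) + 463)*t(K) = (2*(0 + 5) + 463)*30 = (2*5 + 463)*30 = (10 + 463)*30 = 473*30 = 14190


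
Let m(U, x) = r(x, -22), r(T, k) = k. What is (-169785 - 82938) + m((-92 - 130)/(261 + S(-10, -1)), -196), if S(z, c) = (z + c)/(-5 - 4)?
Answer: -252745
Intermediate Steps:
S(z, c) = -c/9 - z/9 (S(z, c) = (c + z)/(-9) = (c + z)*(-1/9) = -c/9 - z/9)
m(U, x) = -22
(-169785 - 82938) + m((-92 - 130)/(261 + S(-10, -1)), -196) = (-169785 - 82938) - 22 = -252723 - 22 = -252745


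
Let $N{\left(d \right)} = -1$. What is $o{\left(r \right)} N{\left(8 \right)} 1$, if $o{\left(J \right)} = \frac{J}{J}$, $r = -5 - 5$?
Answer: $-1$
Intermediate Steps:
$r = -10$
$o{\left(J \right)} = 1$
$o{\left(r \right)} N{\left(8 \right)} 1 = 1 \left(-1\right) 1 = \left(-1\right) 1 = -1$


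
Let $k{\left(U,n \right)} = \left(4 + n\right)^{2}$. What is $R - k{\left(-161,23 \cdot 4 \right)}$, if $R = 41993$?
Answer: $32777$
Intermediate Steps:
$R - k{\left(-161,23 \cdot 4 \right)} = 41993 - \left(4 + 23 \cdot 4\right)^{2} = 41993 - \left(4 + 92\right)^{2} = 41993 - 96^{2} = 41993 - 9216 = 32777$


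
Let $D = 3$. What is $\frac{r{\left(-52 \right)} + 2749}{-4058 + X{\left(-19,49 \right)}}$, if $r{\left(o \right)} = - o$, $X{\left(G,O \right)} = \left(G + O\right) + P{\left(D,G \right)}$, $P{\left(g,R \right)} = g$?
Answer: $- \frac{2801}{4025} \approx -0.6959$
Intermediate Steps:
$X{\left(G,O \right)} = 3 + G + O$ ($X{\left(G,O \right)} = \left(G + O\right) + 3 = 3 + G + O$)
$\frac{r{\left(-52 \right)} + 2749}{-4058 + X{\left(-19,49 \right)}} = \frac{\left(-1\right) \left(-52\right) + 2749}{-4058 + \left(3 - 19 + 49\right)} = \frac{52 + 2749}{-4058 + 33} = \frac{2801}{-4025} = 2801 \left(- \frac{1}{4025}\right) = - \frac{2801}{4025}$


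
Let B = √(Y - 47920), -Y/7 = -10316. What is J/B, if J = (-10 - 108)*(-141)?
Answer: 8319*√6073/6073 ≈ 106.75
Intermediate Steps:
Y = 72212 (Y = -7*(-10316) = 72212)
B = 2*√6073 (B = √(72212 - 47920) = √24292 = 2*√6073 ≈ 155.86)
J = 16638 (J = -118*(-141) = 16638)
J/B = 16638/((2*√6073)) = 16638*(√6073/12146) = 8319*√6073/6073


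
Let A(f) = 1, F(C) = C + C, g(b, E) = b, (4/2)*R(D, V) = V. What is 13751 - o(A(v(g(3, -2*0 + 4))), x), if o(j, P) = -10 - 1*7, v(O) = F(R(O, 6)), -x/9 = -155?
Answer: 13768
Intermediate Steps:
R(D, V) = V/2
x = 1395 (x = -9*(-155) = 1395)
F(C) = 2*C
v(O) = 6 (v(O) = 2*((1/2)*6) = 2*3 = 6)
o(j, P) = -17 (o(j, P) = -10 - 7 = -17)
13751 - o(A(v(g(3, -2*0 + 4))), x) = 13751 - 1*(-17) = 13751 + 17 = 13768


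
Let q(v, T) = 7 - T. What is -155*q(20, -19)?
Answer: -4030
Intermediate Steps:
-155*q(20, -19) = -155*(7 - 1*(-19)) = -155*(7 + 19) = -155*26 = -4030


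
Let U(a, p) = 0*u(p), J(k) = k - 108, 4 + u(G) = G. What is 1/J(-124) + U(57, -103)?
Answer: -1/232 ≈ -0.0043103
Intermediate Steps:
u(G) = -4 + G
J(k) = -108 + k
U(a, p) = 0 (U(a, p) = 0*(-4 + p) = 0)
1/J(-124) + U(57, -103) = 1/(-108 - 124) + 0 = 1/(-232) + 0 = -1/232 + 0 = -1/232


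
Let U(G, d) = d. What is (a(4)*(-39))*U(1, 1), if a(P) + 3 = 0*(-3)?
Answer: 117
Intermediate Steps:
a(P) = -3 (a(P) = -3 + 0*(-3) = -3 + 0 = -3)
(a(4)*(-39))*U(1, 1) = -3*(-39)*1 = 117*1 = 117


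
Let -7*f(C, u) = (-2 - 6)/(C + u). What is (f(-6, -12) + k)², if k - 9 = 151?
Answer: 101525776/3969 ≈ 25580.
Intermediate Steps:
k = 160 (k = 9 + 151 = 160)
f(C, u) = 8/(7*(C + u)) (f(C, u) = -(-2 - 6)/(7*(C + u)) = -(-8)/(7*(C + u)) = 8/(7*(C + u)))
(f(-6, -12) + k)² = (8/(7*(-6 - 12)) + 160)² = ((8/7)/(-18) + 160)² = ((8/7)*(-1/18) + 160)² = (-4/63 + 160)² = (10076/63)² = 101525776/3969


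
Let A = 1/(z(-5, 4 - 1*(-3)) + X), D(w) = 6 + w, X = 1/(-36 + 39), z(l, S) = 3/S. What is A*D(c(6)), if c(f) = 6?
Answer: 63/4 ≈ 15.750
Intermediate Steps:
X = ⅓ (X = 1/3 = ⅓ ≈ 0.33333)
A = 21/16 (A = 1/(3/(4 - 1*(-3)) + ⅓) = 1/(3/(4 + 3) + ⅓) = 1/(3/7 + ⅓) = 1/(16/21) = 21/16 ≈ 1.3125)
A*D(c(6)) = 21*(6 + 6)/16 = (21/16)*12 = 63/4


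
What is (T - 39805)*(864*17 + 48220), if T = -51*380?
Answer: -3723209980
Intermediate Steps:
T = -19380
(T - 39805)*(864*17 + 48220) = (-19380 - 39805)*(864*17 + 48220) = -59185*(14688 + 48220) = -59185*62908 = -3723209980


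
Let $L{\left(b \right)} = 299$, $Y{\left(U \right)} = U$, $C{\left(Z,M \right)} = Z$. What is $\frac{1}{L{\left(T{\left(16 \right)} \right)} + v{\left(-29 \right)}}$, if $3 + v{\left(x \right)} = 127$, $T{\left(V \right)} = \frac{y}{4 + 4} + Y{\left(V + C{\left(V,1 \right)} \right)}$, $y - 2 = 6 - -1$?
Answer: $\frac{1}{423} \approx 0.0023641$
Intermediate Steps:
$y = 9$ ($y = 2 + \left(6 - -1\right) = 2 + \left(6 + 1\right) = 2 + 7 = 9$)
$T{\left(V \right)} = \frac{9}{8} + 2 V$ ($T{\left(V \right)} = \frac{1}{4 + 4} \cdot 9 + \left(V + V\right) = \frac{1}{8} \cdot 9 + 2 V = \frac{9}{8} + 2 V$)
$v{\left(x \right)} = 124$ ($v{\left(x \right)} = -3 + 127 = 124$)
$\frac{1}{L{\left(T{\left(16 \right)} \right)} + v{\left(-29 \right)}} = \frac{1}{299 + 124} = \frac{1}{423}$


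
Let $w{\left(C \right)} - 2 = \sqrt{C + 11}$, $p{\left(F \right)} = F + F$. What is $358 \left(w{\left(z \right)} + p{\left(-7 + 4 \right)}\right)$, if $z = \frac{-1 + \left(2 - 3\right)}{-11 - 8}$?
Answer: $-1432 + \frac{358 \sqrt{4009}}{19} \approx -238.98$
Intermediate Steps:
$p{\left(F \right)} = 2 F$
$z = \frac{2}{19}$ ($z = \frac{-1 - 1}{-19} = \left(-2\right) \left(- \frac{1}{19}\right) = \frac{2}{19} \approx 0.10526$)
$w{\left(C \right)} = 2 + \sqrt{11 + C}$ ($w{\left(C \right)} = 2 + \sqrt{C + 11} = 2 + \sqrt{11 + C}$)
$358 \left(w{\left(z \right)} + p{\left(-7 + 4 \right)}\right) = 358 \left(\left(2 + \sqrt{11 + \frac{2}{19}}\right) + 2 \left(-7 + 4\right)\right) = 358 \left(\left(2 + \sqrt{\frac{211}{19}}\right) + 2 \left(-3\right)\right) = 358 \left(\left(2 + \frac{\sqrt{4009}}{19}\right) - 6\right) = 358 \left(-4 + \frac{\sqrt{4009}}{19}\right) = -1432 + \frac{358 \sqrt{4009}}{19}$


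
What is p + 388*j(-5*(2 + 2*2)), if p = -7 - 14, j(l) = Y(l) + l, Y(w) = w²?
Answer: 337539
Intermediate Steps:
j(l) = l + l² (j(l) = l² + l = l + l²)
p = -21
p + 388*j(-5*(2 + 2*2)) = -21 + 388*((-5*(2 + 2*2))*(1 - 5*(2 + 2*2))) = -21 + 388*((-5*(2 + 4))*(1 - 5*(2 + 4))) = -21 + 388*((-5*6)*(1 - 5*6)) = -21 + 388*(-30*(1 - 30)) = -21 + 388*(-30*(-29)) = -21 + 388*870 = -21 + 337560 = 337539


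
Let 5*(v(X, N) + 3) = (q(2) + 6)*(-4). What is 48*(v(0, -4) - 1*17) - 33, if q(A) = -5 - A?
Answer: -4773/5 ≈ -954.60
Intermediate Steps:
v(X, N) = -11/5 (v(X, N) = -3 + (((-5 - 1*2) + 6)*(-4))/5 = -3 + (((-5 - 2) + 6)*(-4))/5 = -3 + ((-7 + 6)*(-4))/5 = -3 + (-1*(-4))/5 = -3 + (⅕)*4 = -3 + ⅘ = -11/5)
48*(v(0, -4) - 1*17) - 33 = 48*(-11/5 - 1*17) - 33 = 48*(-11/5 - 17) - 33 = 48*(-96/5) - 33 = -4608/5 - 33 = -4773/5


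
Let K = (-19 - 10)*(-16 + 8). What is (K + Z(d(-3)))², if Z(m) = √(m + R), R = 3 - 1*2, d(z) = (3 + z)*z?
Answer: 54289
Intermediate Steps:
d(z) = z*(3 + z)
R = 1 (R = 3 - 2 = 1)
K = 232 (K = -29*(-8) = 232)
Z(m) = √(1 + m) (Z(m) = √(m + 1) = √(1 + m))
(K + Z(d(-3)))² = (232 + √(1 - 3*(3 - 3)))² = (232 + √(1 - 3*0))² = (232 + √(1 + 0))² = (232 + √1)² = (232 + 1)² = 233² = 54289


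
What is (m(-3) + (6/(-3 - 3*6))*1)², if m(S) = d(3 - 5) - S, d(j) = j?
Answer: 25/49 ≈ 0.51020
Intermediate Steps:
m(S) = -2 - S (m(S) = (3 - 5) - S = -2 - S)
(m(-3) + (6/(-3 - 3*6))*1)² = ((-2 - 1*(-3)) + (6/(-3 - 3*6))*1)² = ((-2 + 3) + (6/(-3 - 18))*1)² = (1 + (6/(-21))*1)² = (1 + (6*(-1/21))*1)² = (1 - 2/7*1)² = (1 - 2/7)² = (5/7)² = 25/49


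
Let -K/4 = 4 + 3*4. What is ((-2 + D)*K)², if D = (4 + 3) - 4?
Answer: 4096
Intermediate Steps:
K = -64 (K = -4*(4 + 3*4) = -4*(4 + 12) = -4*16 = -64)
D = 3 (D = 7 - 4 = 3)
((-2 + D)*K)² = ((-2 + 3)*(-64))² = (1*(-64))² = (-64)² = 4096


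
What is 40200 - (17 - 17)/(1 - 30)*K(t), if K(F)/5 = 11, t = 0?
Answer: 40200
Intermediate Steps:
K(F) = 55 (K(F) = 5*11 = 55)
40200 - (17 - 17)/(1 - 30)*K(t) = 40200 - (17 - 17)/(1 - 30)*55 = 40200 - 0/(-29)*55 = 40200 - 0*(-1/29)*55 = 40200 - 0*55 = 40200 - 1*0 = 40200 + 0 = 40200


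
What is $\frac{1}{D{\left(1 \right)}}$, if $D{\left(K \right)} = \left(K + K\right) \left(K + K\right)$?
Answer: $\frac{1}{4} \approx 0.25$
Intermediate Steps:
$D{\left(K \right)} = 4 K^{2}$ ($D{\left(K \right)} = 2 K 2 K = 4 K^{2}$)
$\frac{1}{D{\left(1 \right)}} = \frac{1}{4 \cdot 1^{2}} = \frac{1}{4 \cdot 1} = \frac{1}{4}$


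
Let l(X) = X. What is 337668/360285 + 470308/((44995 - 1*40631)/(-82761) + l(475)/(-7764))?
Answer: -4032514530728360396/976686878805 ≈ -4.1288e+6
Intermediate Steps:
337668/360285 + 470308/((44995 - 1*40631)/(-82761) + l(475)/(-7764)) = 337668/360285 + 470308/((44995 - 1*40631)/(-82761) + 475/(-7764)) = 337668*(1/360285) + 470308/((44995 - 40631)*(-1/82761) + 475*(-1/7764)) = 112556/120095 + 470308/(4364*(-1/82761) - 475/7764) = 112556/120095 + 470308/(-4364/82761 - 475/7764) = 112556/120095 + 470308/(-8132619/71395156) = 112556/120095 + 470308*(-71395156/8132619) = 112556/120095 - 33577713028048/8132619 = -4032514530728360396/976686878805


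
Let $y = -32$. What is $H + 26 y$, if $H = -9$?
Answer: $-841$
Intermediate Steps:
$H + 26 y = -9 + 26 \left(-32\right) = -9 - 832 = -841$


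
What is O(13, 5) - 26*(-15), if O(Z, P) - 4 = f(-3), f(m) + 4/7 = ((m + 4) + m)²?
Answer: 2782/7 ≈ 397.43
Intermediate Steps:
f(m) = -4/7 + (4 + 2*m)² (f(m) = -4/7 + ((m + 4) + m)² = -4/7 + ((4 + m) + m)² = -4/7 + (4 + 2*m)²)
O(Z, P) = 52/7 (O(Z, P) = 4 + (-4/7 + 4*(2 - 3)²) = 4 + (-4/7 + 4*(-1)²) = 4 + (-4/7 + 4*1) = 4 + (-4/7 + 4) = 4 + 24/7 = 52/7)
O(13, 5) - 26*(-15) = 52/7 - 26*(-15) = 52/7 + 390 = 2782/7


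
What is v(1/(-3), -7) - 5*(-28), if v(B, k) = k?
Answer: 133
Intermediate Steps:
v(1/(-3), -7) - 5*(-28) = -7 - 5*(-28) = -7 + 140 = 133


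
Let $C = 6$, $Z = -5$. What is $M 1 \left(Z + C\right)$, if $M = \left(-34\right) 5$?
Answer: $-170$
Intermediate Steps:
$M = -170$
$M 1 \left(Z + C\right) = - 170 \cdot 1 \left(-5 + 6\right) = - 170 \cdot 1 \cdot 1 = \left(-170\right) 1 = -170$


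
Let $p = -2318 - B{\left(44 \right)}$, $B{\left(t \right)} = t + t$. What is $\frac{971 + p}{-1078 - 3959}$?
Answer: $\frac{1435}{5037} \approx 0.28489$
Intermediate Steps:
$B{\left(t \right)} = 2 t$
$p = -2406$ ($p = -2318 - 2 \cdot 44 = -2318 - 88 = -2406$)
$\frac{971 + p}{-1078 - 3959} = \frac{971 - 2406}{-1078 - 3959} = - \frac{1435}{-5037} = \left(-1435\right) \left(- \frac{1}{5037}\right) = \frac{1435}{5037}$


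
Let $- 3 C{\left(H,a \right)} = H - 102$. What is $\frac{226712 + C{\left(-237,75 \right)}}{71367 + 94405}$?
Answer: $\frac{226825}{165772} \approx 1.3683$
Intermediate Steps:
$C{\left(H,a \right)} = 34 - \frac{H}{3}$ ($C{\left(H,a \right)} = - \frac{H - 102}{3} = - \frac{-102 + H}{3} = 34 - \frac{H}{3}$)
$\frac{226712 + C{\left(-237,75 \right)}}{71367 + 94405} = \frac{226712 + \left(34 - -79\right)}{71367 + 94405} = \frac{226712 + \left(34 + 79\right)}{165772} = \left(226712 + 113\right) \frac{1}{165772} = 226825 \cdot \frac{1}{165772} = \frac{226825}{165772}$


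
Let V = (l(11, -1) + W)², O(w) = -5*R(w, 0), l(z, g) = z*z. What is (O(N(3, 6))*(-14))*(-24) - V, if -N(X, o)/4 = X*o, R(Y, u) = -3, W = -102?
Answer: 4679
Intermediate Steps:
N(X, o) = -4*X*o
l(z, g) = z²
O(w) = 15 (O(w) = -5*(-3) = 15)
V = 361 (V = (11² - 102)² = (121 - 102)² = 19² = 361)
(O(N(3, 6))*(-14))*(-24) - V = (15*(-14))*(-24) - 1*361 = -210*(-24) - 361 = 5040 - 361 = 4679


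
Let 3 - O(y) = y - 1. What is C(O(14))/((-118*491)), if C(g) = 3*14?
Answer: -21/28969 ≈ -0.00072491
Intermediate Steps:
O(y) = 4 - y (O(y) = 3 - (y - 1) = 3 - (-1 + y) = 3 + (1 - y) = 4 - y)
C(g) = 42
C(O(14))/((-118*491)) = 42/((-118*491)) = 42/(-57938) = 42*(-1/57938) = -21/28969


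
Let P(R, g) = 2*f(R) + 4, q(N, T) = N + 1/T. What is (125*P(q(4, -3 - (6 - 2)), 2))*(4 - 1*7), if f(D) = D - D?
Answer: -1500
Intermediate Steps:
f(D) = 0
P(R, g) = 4 (P(R, g) = 2*0 + 4 = 0 + 4 = 4)
(125*P(q(4, -3 - (6 - 2)), 2))*(4 - 1*7) = (125*4)*(4 - 1*7) = 500*(4 - 7) = 500*(-3) = -1500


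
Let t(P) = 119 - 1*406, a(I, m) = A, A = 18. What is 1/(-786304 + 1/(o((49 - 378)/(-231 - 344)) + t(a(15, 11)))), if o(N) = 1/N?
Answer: -93848/73793058121 ≈ -1.2718e-6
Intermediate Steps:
a(I, m) = 18
t(P) = -287 (t(P) = 119 - 406 = -287)
1/(-786304 + 1/(o((49 - 378)/(-231 - 344)) + t(a(15, 11)))) = 1/(-786304 + 1/(1/((49 - 378)/(-231 - 344)) - 287)) = 1/(-786304 + 1/(1/(-329/(-575)) - 287)) = 1/(-786304 + 1/(1/(-329*(-1/575)) - 287)) = 1/(-786304 + 1/(1/(329/575) - 287)) = 1/(-786304 + 1/(575/329 - 287)) = 1/(-786304 + 1/(-93848/329)) = 1/(-786304 - 329/93848) = 1/(-73793058121/93848) = -93848/73793058121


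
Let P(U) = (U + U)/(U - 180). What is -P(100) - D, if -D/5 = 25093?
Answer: 250935/2 ≈ 1.2547e+5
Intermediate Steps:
D = -125465 (D = -5*25093 = -125465)
P(U) = 2*U/(-180 + U) (P(U) = (2*U)/(-180 + U) = 2*U/(-180 + U))
-P(100) - D = -2*100/(-180 + 100) - 1*(-125465) = -2*100/(-80) + 125465 = -2*100*(-1)/80 + 125465 = -1*(-5/2) + 125465 = 5/2 + 125465 = 250935/2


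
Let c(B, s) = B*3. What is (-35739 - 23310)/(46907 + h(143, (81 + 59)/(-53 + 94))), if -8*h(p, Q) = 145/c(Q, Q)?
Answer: -39680928/31520315 ≈ -1.2589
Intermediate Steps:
c(B, s) = 3*B
h(p, Q) = -145/(24*Q) (h(p, Q) = -145/(8*(3*Q)) = -145*1/(3*Q)/8 = -145/(24*Q))
(-35739 - 23310)/(46907 + h(143, (81 + 59)/(-53 + 94))) = (-35739 - 23310)/(46907 - 145*(-53 + 94)/(81 + 59)/24) = -59049/(46907 - 145/(24*(140/41))) = -59049/(46907 - 145/(24*(140*(1/41)))) = -59049/(46907 - 145/(24*140/41)) = -59049/(46907 - 145/24*41/140) = -59049/(46907 - 1189/672) = -59049/31520315/672 = -59049*672/31520315 = -39680928/31520315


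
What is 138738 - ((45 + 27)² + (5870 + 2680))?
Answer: 125004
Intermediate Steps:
138738 - ((45 + 27)² + (5870 + 2680)) = 138738 - (72² + 8550) = 138738 - (5184 + 8550) = 138738 - 1*13734 = 138738 - 13734 = 125004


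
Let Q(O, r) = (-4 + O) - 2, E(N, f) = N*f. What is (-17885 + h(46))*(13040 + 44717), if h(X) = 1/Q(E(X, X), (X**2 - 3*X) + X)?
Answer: -2179596066193/2110 ≈ -1.0330e+9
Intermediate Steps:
Q(O, r) = -6 + O
h(X) = 1/(-6 + X**2) (h(X) = 1/(-6 + X*X) = 1/(-6 + X**2))
(-17885 + h(46))*(13040 + 44717) = (-17885 + 1/(-6 + 46**2))*(13040 + 44717) = (-17885 + 1/(-6 + 2116))*57757 = (-17885 + 1/2110)*57757 = -37737349/2110*57757 = -2179596066193/2110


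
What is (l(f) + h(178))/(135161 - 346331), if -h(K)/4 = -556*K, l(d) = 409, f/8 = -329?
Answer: -396281/211170 ≈ -1.8766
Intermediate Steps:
f = -2632 (f = 8*(-329) = -2632)
h(K) = 2224*K (h(K) = -(-2224)*K = 2224*K)
(l(f) + h(178))/(135161 - 346331) = (409 + 2224*178)/(135161 - 346331) = (409 + 395872)/(-211170) = 396281*(-1/211170) = -396281/211170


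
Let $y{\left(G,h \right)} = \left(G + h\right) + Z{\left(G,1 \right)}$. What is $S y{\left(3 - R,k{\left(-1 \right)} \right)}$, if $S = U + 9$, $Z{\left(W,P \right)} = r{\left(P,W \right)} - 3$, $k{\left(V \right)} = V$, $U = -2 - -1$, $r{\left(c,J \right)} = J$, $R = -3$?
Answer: $64$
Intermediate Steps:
$U = -1$ ($U = -2 + 1 = -1$)
$Z{\left(W,P \right)} = -3 + W$ ($Z{\left(W,P \right)} = W - 3 = -3 + W$)
$y{\left(G,h \right)} = -3 + h + 2 G$ ($y{\left(G,h \right)} = \left(G + h\right) + \left(-3 + G\right) = -3 + h + 2 G$)
$S = 8$ ($S = -1 + 9 = 8$)
$S y{\left(3 - R,k{\left(-1 \right)} \right)} = 8 \left(-3 - 1 + 2 \left(3 - -3\right)\right) = 8 \left(-3 - 1 + 2 \left(3 + 3\right)\right) = 8 \left(-3 - 1 + 2 \cdot 6\right) = 8 \left(-3 - 1 + 12\right) = 8 \cdot 8 = 64$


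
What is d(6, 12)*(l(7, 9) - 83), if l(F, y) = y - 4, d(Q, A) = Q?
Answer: -468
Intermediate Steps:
l(F, y) = -4 + y
d(6, 12)*(l(7, 9) - 83) = 6*((-4 + 9) - 83) = 6*(5 - 83) = 6*(-78) = -468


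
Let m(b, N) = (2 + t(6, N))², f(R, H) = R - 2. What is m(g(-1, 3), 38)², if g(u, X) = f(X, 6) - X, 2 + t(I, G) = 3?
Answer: 81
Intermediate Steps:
t(I, G) = 1 (t(I, G) = -2 + 3 = 1)
f(R, H) = -2 + R
g(u, X) = -2 (g(u, X) = (-2 + X) - X = -2)
m(b, N) = 9 (m(b, N) = (2 + 1)² = 3² = 9)
m(g(-1, 3), 38)² = 9² = 81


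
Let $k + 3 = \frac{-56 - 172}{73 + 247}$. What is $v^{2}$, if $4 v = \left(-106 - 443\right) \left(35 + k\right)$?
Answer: $\frac{1888279977609}{102400} \approx 1.844 \cdot 10^{7}$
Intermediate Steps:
$k = - \frac{297}{80}$ ($k = -3 + \frac{-56 - 172}{73 + 247} = -3 - \frac{228}{320} = -3 - \frac{57}{80} = - \frac{297}{80} \approx -3.7125$)
$v = - \frac{1374147}{320}$ ($v = \frac{\left(-106 - 443\right) \left(35 - \frac{297}{80}\right)}{4} = \frac{\left(-549\right) \frac{2503}{80}}{4} = \frac{1}{4} \left(- \frac{1374147}{80}\right) = - \frac{1374147}{320} \approx -4294.2$)
$v^{2} = \left(- \frac{1374147}{320}\right)^{2} = \frac{1888279977609}{102400}$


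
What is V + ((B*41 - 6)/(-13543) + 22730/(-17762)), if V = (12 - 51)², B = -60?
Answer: 182806841894/120275383 ≈ 1519.9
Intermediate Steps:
V = 1521 (V = (-39)² = 1521)
V + ((B*41 - 6)/(-13543) + 22730/(-17762)) = 1521 + ((-60*41 - 6)/(-13543) + 22730/(-17762)) = 1521 + ((-2460 - 6)*(-1/13543) + 22730*(-1/17762)) = 1521 + (-2466*(-1/13543) - 11365/8881) = 1521 + (2466/13543 - 11365/8881) = 1521 - 132015649/120275383 = 182806841894/120275383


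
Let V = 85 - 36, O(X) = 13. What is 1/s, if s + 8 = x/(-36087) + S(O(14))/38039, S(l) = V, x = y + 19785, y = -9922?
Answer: -1372713393/11355117538 ≈ -0.12089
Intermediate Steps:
x = 9863 (x = -9922 + 19785 = 9863)
V = 49
S(l) = 49
s = -11355117538/1372713393 (s = -8 + (9863/(-36087) + 49/38039) = -8 + (9863*(-1/36087) + 49*(1/38039)) = -8 + (-9863/36087 + 49/38039) = -8 - 373410394/1372713393 = -11355117538/1372713393 ≈ -8.2720)
1/s = 1/(-11355117538/1372713393) = -1372713393/11355117538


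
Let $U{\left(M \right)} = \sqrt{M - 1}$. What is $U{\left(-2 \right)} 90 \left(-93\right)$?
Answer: $- 8370 i \sqrt{3} \approx - 14497.0 i$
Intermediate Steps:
$U{\left(M \right)} = \sqrt{-1 + M}$
$U{\left(-2 \right)} 90 \left(-93\right) = \sqrt{-1 - 2} \cdot 90 \left(-93\right) = \sqrt{-3} \cdot 90 \left(-93\right) = i \sqrt{3} \cdot 90 \left(-93\right) = 90 i \sqrt{3} \left(-93\right) = - 8370 i \sqrt{3}$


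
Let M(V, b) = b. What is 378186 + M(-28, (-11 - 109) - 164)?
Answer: 377902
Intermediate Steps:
378186 + M(-28, (-11 - 109) - 164) = 378186 + ((-11 - 109) - 164) = 378186 + (-120 - 164) = 378186 - 284 = 377902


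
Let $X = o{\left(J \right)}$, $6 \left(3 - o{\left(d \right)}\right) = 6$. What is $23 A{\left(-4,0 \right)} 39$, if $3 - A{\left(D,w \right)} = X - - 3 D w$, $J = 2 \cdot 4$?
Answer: $897$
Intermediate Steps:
$J = 8$
$o{\left(d \right)} = 2$ ($o{\left(d \right)} = 3 - 1 = 2$)
$X = 2$
$A{\left(D,w \right)} = 1 - 3 D w$ ($A{\left(D,w \right)} = 3 - \left(2 - - 3 D w\right) = 3 - \left(2 + 3 D w\right) = 1 - 3 D w$)
$23 A{\left(-4,0 \right)} 39 = 23 \left(1 - \left(-12\right) 0\right) 39 = 23 \left(1 + 0\right) 39 = 23 \cdot 1 \cdot 39 = 23 \cdot 39 = 897$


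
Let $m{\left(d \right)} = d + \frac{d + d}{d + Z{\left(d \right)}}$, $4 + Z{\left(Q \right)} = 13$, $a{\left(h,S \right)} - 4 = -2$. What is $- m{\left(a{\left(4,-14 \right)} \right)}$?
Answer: $- \frac{26}{11} \approx -2.3636$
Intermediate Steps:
$a{\left(h,S \right)} = 2$ ($a{\left(h,S \right)} = 4 - 2 = 2$)
$Z{\left(Q \right)} = 9$ ($Z{\left(Q \right)} = -4 + 13 = 9$)
$m{\left(d \right)} = d + \frac{2 d}{9 + d}$ ($m{\left(d \right)} = d + \frac{d + d}{d + 9} = d + \frac{2 d}{9 + d}$)
$- m{\left(a{\left(4,-14 \right)} \right)} = - \frac{2 \left(11 + 2\right)}{9 + 2} = - \frac{2 \cdot 13}{11} = \left(-1\right) \frac{26}{11} = - \frac{26}{11}$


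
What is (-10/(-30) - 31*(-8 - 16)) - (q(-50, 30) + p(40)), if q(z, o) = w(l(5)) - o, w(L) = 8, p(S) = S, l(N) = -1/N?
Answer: 2179/3 ≈ 726.33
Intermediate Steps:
q(z, o) = 8 - o
(-10/(-30) - 31*(-8 - 16)) - (q(-50, 30) + p(40)) = (-10/(-30) - 31*(-8 - 16)) - ((8 - 1*30) + 40) = (-10*(-1/30) - 31*(-24)) - ((8 - 30) + 40) = (⅓ + 744) - (-22 + 40) = 2233/3 - 1*18 = 2233/3 - 18 = 2179/3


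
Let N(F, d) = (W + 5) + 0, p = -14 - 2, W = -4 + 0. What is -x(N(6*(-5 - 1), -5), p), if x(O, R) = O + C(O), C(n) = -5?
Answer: 4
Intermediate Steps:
W = -4
p = -16
N(F, d) = 1 (N(F, d) = (-4 + 5) + 0 = 1 + 0 = 1)
x(O, R) = -5 + O (x(O, R) = O - 5 = -5 + O)
-x(N(6*(-5 - 1), -5), p) = -(-5 + 1) = -1*(-4) = 4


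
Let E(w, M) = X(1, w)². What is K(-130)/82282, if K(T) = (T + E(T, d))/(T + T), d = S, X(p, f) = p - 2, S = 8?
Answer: 129/21393320 ≈ 6.0299e-6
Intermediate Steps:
X(p, f) = -2 + p
d = 8
E(w, M) = 1 (E(w, M) = (-2 + 1)² = (-1)² = 1)
K(T) = (1 + T)/(2*T) (K(T) = (T + 1)/(T + T) = (1 + T)/((2*T)) = (1 + T)*(1/(2*T)) = (1 + T)/(2*T))
K(-130)/82282 = ((½)*(1 - 130)/(-130))/82282 = ((½)*(-1/130)*(-129))*(1/82282) = (129/260)*(1/82282) = 129/21393320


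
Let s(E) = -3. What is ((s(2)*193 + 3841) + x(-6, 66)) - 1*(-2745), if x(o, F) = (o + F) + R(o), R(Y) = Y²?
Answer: 6103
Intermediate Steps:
x(o, F) = F + o + o² (x(o, F) = (o + F) + o² = (F + o) + o² = F + o + o²)
((s(2)*193 + 3841) + x(-6, 66)) - 1*(-2745) = ((-3*193 + 3841) + (66 - 6 + (-6)²)) - 1*(-2745) = ((-579 + 3841) + (66 - 6 + 36)) + 2745 = (3262 + 96) + 2745 = 3358 + 2745 = 6103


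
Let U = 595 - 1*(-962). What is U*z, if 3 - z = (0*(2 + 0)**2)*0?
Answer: 4671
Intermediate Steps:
U = 1557 (U = 595 + 962 = 1557)
z = 3 (z = 3 - 0*(2 + 0)**2*0 = 3 - 0*2**2*0 = 3 - 0*4*0 = 3 - 0*0 = 3 - 1*0 = 3 + 0 = 3)
U*z = 1557*3 = 4671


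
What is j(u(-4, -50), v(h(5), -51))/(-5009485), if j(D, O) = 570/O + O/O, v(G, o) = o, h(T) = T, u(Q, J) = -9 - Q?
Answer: 173/85161245 ≈ 2.0314e-6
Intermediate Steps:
j(D, O) = 1 + 570/O (j(D, O) = 570/O + 1 = 1 + 570/O)
j(u(-4, -50), v(h(5), -51))/(-5009485) = ((570 - 51)/(-51))/(-5009485) = -1/51*519*(-1/5009485) = -173/17*(-1/5009485) = 173/85161245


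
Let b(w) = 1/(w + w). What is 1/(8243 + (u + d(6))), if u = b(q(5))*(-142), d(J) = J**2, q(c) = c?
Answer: 5/41324 ≈ 0.00012100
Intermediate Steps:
b(w) = 1/(2*w)
u = -71/5 (u = ((1/2)/5)*(-142) = ((1/2)*(1/5))*(-142) = (1/10)*(-142) = -71/5 ≈ -14.200)
1/(8243 + (u + d(6))) = 1/(8243 + (-71/5 + 6**2)) = 1/(8243 + (-71/5 + 36)) = 1/(8243 + 109/5) = 1/(41324/5) = 5/41324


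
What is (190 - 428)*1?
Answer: -238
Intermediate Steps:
(190 - 428)*1 = -238*1 = -238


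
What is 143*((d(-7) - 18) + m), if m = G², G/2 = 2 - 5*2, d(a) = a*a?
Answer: 41041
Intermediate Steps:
d(a) = a²
G = -16 (G = 2*(2 - 5*2) = 2*(2 - 10) = 2*(-8) = -16)
m = 256 (m = (-16)² = 256)
143*((d(-7) - 18) + m) = 143*(((-7)² - 18) + 256) = 143*((49 - 18) + 256) = 143*(31 + 256) = 143*287 = 41041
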